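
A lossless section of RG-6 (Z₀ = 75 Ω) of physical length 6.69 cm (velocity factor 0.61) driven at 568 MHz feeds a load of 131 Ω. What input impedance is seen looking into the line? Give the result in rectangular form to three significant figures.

λ = v/f = 0.61·c / 568 MHz = 0.322 m
βl = 2π·l/λ = 2π × 0.208 = 74.8°
tan(βl) = tan(74.8°) = 3.67
Z_in = Z_0·(Z_L + jZ_0·tanβl)/(Z_0 + jZ_L·tanβl)
     = 75·(131 + j275)/(75 + j481)

Z_in ≈ 45 − j13.4 Ω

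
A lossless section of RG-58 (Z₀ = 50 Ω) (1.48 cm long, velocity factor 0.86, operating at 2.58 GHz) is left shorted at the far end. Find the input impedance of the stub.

λ = v/f = 0.86·c / 2.58 GHz = 0.1 m
βl = 2π·l/λ = 2π × 0.148 = 53.3°
tan(βl) = 1.34
For a shorted stub, Z_in = jZ_0·tan(βl)

Z_in ≈ +j67 Ω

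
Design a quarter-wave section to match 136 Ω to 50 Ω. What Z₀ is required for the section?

Z_qwt = √(Z_0·R_L) = √(50 × 136) = √6800

Z_qwt ≈ 82.5 Ω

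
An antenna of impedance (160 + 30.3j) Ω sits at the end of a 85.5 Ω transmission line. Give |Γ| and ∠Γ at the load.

Γ = (Z_L − Z_0)/(Z_L + Z_0) = (74.5 + j30.3)/(245.5 + j30.3)
|Γ| = 80.4/247 = 0.325

Γ ≈ 0.325 ∠ 15.1°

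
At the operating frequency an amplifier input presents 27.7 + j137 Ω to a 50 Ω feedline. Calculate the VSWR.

Γ = (Z_L − Z_0)/(Z_L + Z_0) = (-22.3 + j137)/(77.7 + j137)
|Γ| = 139/158 = 0.881
VSWR = (1 + |Γ|)/(1 − |Γ|) = 1.88/0.119

VSWR ≈ 15.8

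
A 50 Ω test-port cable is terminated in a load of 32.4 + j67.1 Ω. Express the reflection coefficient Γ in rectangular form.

Γ = (Z_L − Z_0)/(Z_L + Z_0) = (-17.6 + j67.1)/(82.4 + j67.1)

Γ ≈ 0.27 + j0.594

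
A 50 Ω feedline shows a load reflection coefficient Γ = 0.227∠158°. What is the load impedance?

Z_L = Z_0·(1 + Γ)/(1 − Γ) = 50·(0.79 + j0.085)/(1.21 − j0.085)

Z_L ≈ 32.2 + j5.78 Ω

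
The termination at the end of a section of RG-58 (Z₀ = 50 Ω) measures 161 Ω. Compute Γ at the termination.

Γ = (Z_L − Z_0)/(Z_L + Z_0) = (161 − 50)/(161 + 50) = 111/211

Γ = 0.526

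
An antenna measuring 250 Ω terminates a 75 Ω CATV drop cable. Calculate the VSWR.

For a purely resistive load, VSWR = R_L/Z_0 or Z_0/R_L (whichever > 1) = 250/75

VSWR ≈ 3.33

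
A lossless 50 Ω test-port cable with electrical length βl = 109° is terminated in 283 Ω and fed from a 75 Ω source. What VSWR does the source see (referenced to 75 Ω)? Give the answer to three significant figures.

tan(βl) = -2.9
Z_in = Z_0·(Z_L + jZ_0·tanβl)/(Z_0 + jZ_L·tanβl) = 9.84 + j16.6 Ω
Γ_s = (Z_in − Z_s)/(Z_in + Z_s) = (-65.2 + j16.6)/(84.8 + j16.6), |Γ_s| = 0.778
VSWR = (1 + |Γ_s|)/(1 − |Γ_s|)

VSWR ≈ 8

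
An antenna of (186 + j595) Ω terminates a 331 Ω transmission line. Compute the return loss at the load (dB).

RL ≈ 2.19 dB

Γ = (-145 + j595)/(517 + j595), |Γ| = 0.777
RL = −20·log₁₀|Γ| = −20·log₁₀(0.777)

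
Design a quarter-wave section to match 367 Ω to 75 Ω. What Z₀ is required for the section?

Z_qwt = √(Z_0·R_L) = √(75 × 367) = √27520

Z_qwt ≈ 166 Ω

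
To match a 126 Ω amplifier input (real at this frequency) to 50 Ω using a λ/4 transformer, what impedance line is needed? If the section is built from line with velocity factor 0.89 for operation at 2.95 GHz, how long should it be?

Z_qwt ≈ 79.4 Ω; length ≈ 2.26 cm

Z_qwt = √(Z_0·R_L) = √(50 × 126) = √6300
λ = 0.89·c/f = 0.0905 m, so l = λ/4 = 0.0226 m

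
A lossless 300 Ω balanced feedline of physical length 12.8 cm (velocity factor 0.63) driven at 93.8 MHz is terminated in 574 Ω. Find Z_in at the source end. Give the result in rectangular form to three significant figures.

λ = v/f = 0.63·c / 93.8 MHz = 2.01 m
βl = 2π·l/λ = 2π × 0.0635 = 22.9°
tan(βl) = tan(22.9°) = 0.422
Z_in = Z_0·(Z_L + jZ_0·tanβl)/(Z_0 + jZ_L·tanβl)
     = 300·(574 + j127)/(300 + j242)

Z_in ≈ 409 − j204 Ω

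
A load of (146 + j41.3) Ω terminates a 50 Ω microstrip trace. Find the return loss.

RL ≈ 5.65 dB

Γ = (96 + j41.3)/(196 + j41.3), |Γ| = 0.522
RL = −20·log₁₀|Γ| = −20·log₁₀(0.522)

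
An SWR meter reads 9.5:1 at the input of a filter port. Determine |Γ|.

|Γ| = (S − 1)/(S + 1) = (9.5 − 1)/(9.5 + 1) = 8.5/10.5

|Γ| ≈ 0.81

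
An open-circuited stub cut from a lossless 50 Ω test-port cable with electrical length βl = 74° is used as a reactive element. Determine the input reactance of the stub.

tan(βl) = 3.49
For an open-circuited stub, Z_in = −jZ_0·cot(βl) = −jZ_0/tan(βl)

X_in ≈ -14.3 Ω (capacitive)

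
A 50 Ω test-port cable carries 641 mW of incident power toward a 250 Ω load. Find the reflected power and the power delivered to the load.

Γ = (250 − 50)/(250 + 50) = 0.667
|Γ|² = 0.444
P_refl = |Γ|²·P_inc = 285 mW, P_del = (1 − |Γ|²)·P_inc = 356 mW

P_reflected ≈ 285 mW; P_delivered ≈ 356 mW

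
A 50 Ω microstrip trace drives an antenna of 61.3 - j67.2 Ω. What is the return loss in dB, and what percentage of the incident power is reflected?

RL ≈ 5.61 dB; 27.5% of incident power reflected

Γ = (11.3 − j67.2)/(111.3 − j67.2), |Γ| = 0.524
RL = −20·log₁₀(0.524) = 5.61 dB
P_refl/P_inc = |Γ|² = 0.275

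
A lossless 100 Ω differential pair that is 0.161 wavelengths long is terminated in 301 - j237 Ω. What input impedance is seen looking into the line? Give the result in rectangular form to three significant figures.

Z_in ≈ 23.2 − j39.5 Ω

βl = 2π × 0.161 = 58°
tan(βl) = tan(58°) = 1.6
Z_in = Z_0·(Z_L + jZ_0·tanβl)/(Z_0 + jZ_L·tanβl)
     = 100·(301 − j77.2)/(479 + j481)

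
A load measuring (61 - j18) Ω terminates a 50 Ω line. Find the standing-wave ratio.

VSWR ≈ 1.46

Γ = (Z_L − Z_0)/(Z_L + Z_0) = (11 − j18)/(111 − j18)
|Γ| = 21.1/112 = 0.188
VSWR = (1 + |Γ|)/(1 − |Γ|) = 1.19/0.812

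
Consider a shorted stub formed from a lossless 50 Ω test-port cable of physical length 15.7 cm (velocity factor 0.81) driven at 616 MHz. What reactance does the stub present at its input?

X_in ≈ -37.3 Ω (capacitive)

λ = v/f = 0.81·c / 616 MHz = 0.394 m
βl = 2π·l/λ = 2π × 0.398 = 143°
tan(βl) = -0.746
For a shorted stub, Z_in = jZ_0·tan(βl)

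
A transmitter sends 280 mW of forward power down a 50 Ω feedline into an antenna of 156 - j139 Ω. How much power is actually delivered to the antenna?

P_delivered ≈ 141 mW

|Γ| = |(106 − j139)/(206 − j139)| = 0.703
|Γ|² = 0.495
P_refl = |Γ|²·P_inc = 139 mW, P_del = (1 − |Γ|²)·P_inc = 141 mW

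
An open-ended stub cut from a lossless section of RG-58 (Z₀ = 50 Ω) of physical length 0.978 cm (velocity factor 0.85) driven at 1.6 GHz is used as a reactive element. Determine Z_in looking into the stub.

λ = v/f = 0.85·c / 1.6 GHz = 0.159 m
βl = 2π·l/λ = 2π × 0.0614 = 22.1°
tan(βl) = 0.406
For an open-ended stub, Z_in = −jZ_0·cot(βl) = −jZ_0/tan(βl)

Z_in ≈ −j123 Ω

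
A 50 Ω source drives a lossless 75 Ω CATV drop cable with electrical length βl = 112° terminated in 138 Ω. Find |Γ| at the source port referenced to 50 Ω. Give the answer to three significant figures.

|Γ| ≈ 0.215

tan(βl) = -2.48
Z_in = Z_0·(Z_L + jZ_0·tanβl)/(Z_0 + jZ_L·tanβl) = 45.2 + j20.4 Ω
Γ_s = (Z_in − Z_s)/(Z_in + Z_s) = (-4.77 + j20.4)/(95.2 + j20.4), |Γ_s| = 0.215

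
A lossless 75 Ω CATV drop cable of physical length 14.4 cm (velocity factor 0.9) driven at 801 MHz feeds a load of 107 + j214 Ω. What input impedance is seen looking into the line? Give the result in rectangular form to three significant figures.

λ = v/f = 0.9·c / 801 MHz = 0.337 m
βl = 2π·l/λ = 2π × 0.427 = 154°
tan(βl) = tan(154°) = -0.492
Z_in = Z_0·(Z_L + jZ_0·tanβl)/(Z_0 + jZ_L·tanβl)
     = 75·(107 + j177)/(180 − j52.7)

Z_in ≈ 21.2 + j79.8 Ω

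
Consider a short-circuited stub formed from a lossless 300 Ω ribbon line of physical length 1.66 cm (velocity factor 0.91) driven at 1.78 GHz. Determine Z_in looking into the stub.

λ = v/f = 0.91·c / 1.78 GHz = 0.153 m
βl = 2π·l/λ = 2π × 0.108 = 39°
tan(βl) = 0.809
For a short-circuited stub, Z_in = jZ_0·tan(βl)

Z_in ≈ +j243 Ω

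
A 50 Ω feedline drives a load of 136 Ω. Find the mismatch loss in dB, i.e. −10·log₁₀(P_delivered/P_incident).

Γ = (136 − 50)/(136 + 50) = 0.462
|Γ|² = 0.214, so P_del/P_inc = 1 − |Γ|² = 0.786
ML = −10·log₁₀(1 − |Γ|²)

mismatch loss ≈ 1.04 dB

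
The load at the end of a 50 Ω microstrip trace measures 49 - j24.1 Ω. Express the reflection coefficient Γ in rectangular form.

Γ = (Z_L − Z_0)/(Z_L + Z_0) = (-1 − j24.1)/(99 − j24.1)

Γ ≈ 0.0464 − j0.232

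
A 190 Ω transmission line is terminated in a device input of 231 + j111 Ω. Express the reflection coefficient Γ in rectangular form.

Γ ≈ 0.156 + j0.223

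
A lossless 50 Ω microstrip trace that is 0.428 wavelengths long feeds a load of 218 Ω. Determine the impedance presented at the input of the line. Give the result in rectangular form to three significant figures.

Z_in ≈ 49.1 + j79.7 Ω

βl = 2π × 0.428 = 154°
tan(βl) = tan(154°) = -0.486
Z_in = Z_0·(Z_L + jZ_0·tanβl)/(Z_0 + jZ_L·tanβl)
     = 50·(218 − j24.3)/(50 − j106)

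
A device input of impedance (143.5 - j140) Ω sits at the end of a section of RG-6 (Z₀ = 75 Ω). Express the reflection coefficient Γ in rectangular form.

Γ ≈ 0.513 − j0.312

Γ = (Z_L − Z_0)/(Z_L + Z_0) = (68.5 − j140)/(218.5 − j140)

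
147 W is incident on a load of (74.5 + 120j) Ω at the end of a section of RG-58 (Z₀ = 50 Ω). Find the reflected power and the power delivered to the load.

|Γ| = |(24.5 + j120)/(124.5 + j120)| = 0.708
|Γ|² = 0.502
P_refl = |Γ|²·P_inc = 73.7 W, P_del = (1 − |Γ|²)·P_inc = 73.3 W

P_reflected ≈ 73.7 W; P_delivered ≈ 73.3 W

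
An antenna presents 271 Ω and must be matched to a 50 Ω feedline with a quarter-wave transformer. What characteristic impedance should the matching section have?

Z_qwt = √(Z_0·R_L) = √(50 × 271) = √13550

Z_qwt ≈ 116 Ω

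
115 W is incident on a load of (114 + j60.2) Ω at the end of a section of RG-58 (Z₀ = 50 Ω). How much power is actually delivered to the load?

P_delivered ≈ 85.9 W

|Γ| = |(64 + j60.2)/(164 + j60.2)| = 0.503
|Γ|² = 0.253
P_refl = |Γ|²·P_inc = 29.1 W, P_del = (1 − |Γ|²)·P_inc = 85.9 W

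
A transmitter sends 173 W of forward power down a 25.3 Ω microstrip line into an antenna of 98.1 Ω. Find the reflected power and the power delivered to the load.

Γ = (98.1 − 25.3)/(98.1 + 25.3) = 0.59
|Γ|² = 0.348
P_refl = |Γ|²·P_inc = 60.2 W, P_del = (1 − |Γ|²)·P_inc = 113 W

P_reflected ≈ 60.2 W; P_delivered ≈ 113 W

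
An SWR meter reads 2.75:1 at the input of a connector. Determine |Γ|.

|Γ| = (S − 1)/(S + 1) = (2.75 − 1)/(2.75 + 1) = 1.75/3.75

|Γ| ≈ 0.467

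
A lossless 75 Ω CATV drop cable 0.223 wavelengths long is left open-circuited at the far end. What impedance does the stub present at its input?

Z_in ≈ −j12.8 Ω

βl = 2π × 0.223 = 80.3°
tan(βl) = 5.84
For an open-circuited stub, Z_in = −jZ_0·cot(βl) = −jZ_0/tan(βl)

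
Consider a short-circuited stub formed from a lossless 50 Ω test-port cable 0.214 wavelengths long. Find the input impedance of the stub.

Z_in ≈ +j217 Ω

βl = 2π × 0.214 = 77°
tan(βl) = 4.35
For a short-circuited stub, Z_in = jZ_0·tan(βl)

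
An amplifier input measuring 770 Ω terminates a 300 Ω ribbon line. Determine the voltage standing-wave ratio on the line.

VSWR ≈ 2.57

For a purely resistive load, VSWR = R_L/Z_0 or Z_0/R_L (whichever > 1) = 770/300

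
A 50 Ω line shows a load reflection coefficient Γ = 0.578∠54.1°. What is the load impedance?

Z_L ≈ 50.7 + j71.3 Ω

Z_L = Z_0·(1 + Γ)/(1 − Γ) = 50·(1.34 + j0.468)/(0.661 − j0.468)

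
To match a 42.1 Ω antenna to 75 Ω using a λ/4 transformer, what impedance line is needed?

Z_qwt ≈ 56.2 Ω

Z_qwt = √(Z_0·R_L) = √(75 × 42.1) = √3158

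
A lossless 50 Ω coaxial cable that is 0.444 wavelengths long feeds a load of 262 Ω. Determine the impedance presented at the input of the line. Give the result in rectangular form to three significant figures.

βl = 2π × 0.444 = 160°
tan(βl) = tan(160°) = -0.367
Z_in = Z_0·(Z_L + jZ_0·tanβl)/(Z_0 + jZ_L·tanβl)
     = 50·(262 − j18.4)/(50 − j96.2)

Z_in ≈ 63.2 + j103 Ω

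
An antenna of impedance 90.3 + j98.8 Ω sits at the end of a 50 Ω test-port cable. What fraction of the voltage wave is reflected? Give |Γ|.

|Γ| ≈ 0.622

Γ = (Z_L − Z_0)/(Z_L + Z_0) = (40.3 + j98.8)/(140.3 + j98.8)
|Γ| = 107/172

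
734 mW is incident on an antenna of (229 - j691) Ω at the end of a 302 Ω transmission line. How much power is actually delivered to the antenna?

P_delivered ≈ 267 mW

|Γ| = |(-73 − j691)/(531 − j691)| = 0.797
|Γ|² = 0.636
P_refl = |Γ|²·P_inc = 467 mW, P_del = (1 − |Γ|²)·P_inc = 267 mW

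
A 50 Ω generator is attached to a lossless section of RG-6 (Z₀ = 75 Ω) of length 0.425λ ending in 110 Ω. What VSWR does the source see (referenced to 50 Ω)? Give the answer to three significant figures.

βl = 2π × 0.425 = 153°
tan(βl) = -0.51
Z_in = Z_0·(Z_L + jZ_0·tanβl)/(Z_0 + jZ_L·tanβl) = 88.9 + j28.2 Ω
Γ_s = (Z_in − Z_s)/(Z_in + Z_s) = (38.9 + j28.2)/(139 + j28.2), |Γ_s| = 0.339
VSWR = (1 + |Γ_s|)/(1 − |Γ_s|)

VSWR ≈ 2.03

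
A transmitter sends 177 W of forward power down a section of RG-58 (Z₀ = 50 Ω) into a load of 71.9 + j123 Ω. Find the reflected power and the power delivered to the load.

|Γ| = |(21.9 + j123)/(121.9 + j123)| = 0.721
|Γ|² = 0.52
P_refl = |Γ|²·P_inc = 92.1 W, P_del = (1 − |Γ|²)·P_inc = 84.9 W

P_reflected ≈ 92.1 W; P_delivered ≈ 84.9 W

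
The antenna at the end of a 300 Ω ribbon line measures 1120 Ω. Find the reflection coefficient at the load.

Γ = 0.577

Γ = (Z_L − Z_0)/(Z_L + Z_0) = (1120 − 300)/(1120 + 300) = 820/1420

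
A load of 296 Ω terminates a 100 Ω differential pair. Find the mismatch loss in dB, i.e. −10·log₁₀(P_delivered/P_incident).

Γ = (296 − 100)/(296 + 100) = 0.495
|Γ|² = 0.245, so P_del/P_inc = 1 − |Γ|² = 0.755
ML = −10·log₁₀(1 − |Γ|²)

mismatch loss ≈ 1.22 dB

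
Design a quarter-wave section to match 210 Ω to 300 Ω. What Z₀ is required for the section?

Z_qwt ≈ 251 Ω

Z_qwt = √(Z_0·R_L) = √(300 × 210) = √63000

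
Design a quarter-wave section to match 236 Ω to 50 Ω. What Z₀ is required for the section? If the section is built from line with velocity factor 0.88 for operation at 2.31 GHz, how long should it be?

Z_qwt ≈ 109 Ω; length ≈ 2.86 cm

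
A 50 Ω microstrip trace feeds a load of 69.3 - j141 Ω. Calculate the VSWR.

Γ = (Z_L − Z_0)/(Z_L + Z_0) = (19.3 − j141)/(119.3 − j141)
|Γ| = 142/185 = 0.771
VSWR = (1 + |Γ|)/(1 − |Γ|) = 1.77/0.229

VSWR ≈ 7.72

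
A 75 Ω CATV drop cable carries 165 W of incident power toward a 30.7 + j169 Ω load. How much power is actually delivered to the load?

P_delivered ≈ 38.2 W

|Γ| = |(-44.3 + j169)/(105.7 + j169)| = 0.876
|Γ|² = 0.768
P_refl = |Γ|²·P_inc = 127 W, P_del = (1 − |Γ|²)·P_inc = 38.2 W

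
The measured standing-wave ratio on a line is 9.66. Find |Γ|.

|Γ| ≈ 0.812

|Γ| = (S − 1)/(S + 1) = (9.66 − 1)/(9.66 + 1) = 8.66/10.7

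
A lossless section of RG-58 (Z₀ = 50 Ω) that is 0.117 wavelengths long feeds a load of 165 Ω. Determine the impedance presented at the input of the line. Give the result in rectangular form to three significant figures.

βl = 2π × 0.117 = 42.1°
tan(βl) = tan(42.1°) = 0.904
Z_in = Z_0·(Z_L + jZ_0·tanβl)/(Z_0 + jZ_L·tanβl)
     = 50·(165 + j45.2)/(50 + j149)

Z_in ≈ 30.3 − j45.1 Ω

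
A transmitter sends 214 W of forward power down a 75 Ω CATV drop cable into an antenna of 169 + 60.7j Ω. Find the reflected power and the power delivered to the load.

P_reflected ≈ 42.4 W; P_delivered ≈ 172 W

|Γ| = |(94 + j60.7)/(244 + j60.7)| = 0.445
|Γ|² = 0.198
P_refl = |Γ|²·P_inc = 42.4 W, P_del = (1 − |Γ|²)·P_inc = 172 W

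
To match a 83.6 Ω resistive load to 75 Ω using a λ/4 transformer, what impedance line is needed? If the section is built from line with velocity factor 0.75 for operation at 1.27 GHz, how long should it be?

Z_qwt ≈ 79.2 Ω; length ≈ 4.43 cm

Z_qwt = √(Z_0·R_L) = √(75 × 83.6) = √6270
λ = 0.75·c/f = 0.177 m, so l = λ/4 = 0.0443 m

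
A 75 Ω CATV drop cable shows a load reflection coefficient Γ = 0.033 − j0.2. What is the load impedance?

Z_L ≈ 73.8 − j30.8 Ω

Z_L = Z_0·(1 + Γ)/(1 − Γ) = 75·(1.03 − j0.2)/(0.967 + j0.2)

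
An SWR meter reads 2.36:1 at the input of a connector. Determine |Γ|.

|Γ| ≈ 0.405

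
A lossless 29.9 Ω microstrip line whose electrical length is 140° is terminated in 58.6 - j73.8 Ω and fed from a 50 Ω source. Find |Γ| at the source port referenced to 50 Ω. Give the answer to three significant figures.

|Γ| ≈ 0.626

tan(βl) = -0.839
Z_in = Z_0·(Z_L + jZ_0·tanβl)/(Z_0 + jZ_L·tanβl) = 25.9 + j52.5 Ω
Γ_s = (Z_in − Z_s)/(Z_in + Z_s) = (-24.1 + j52.5)/(75.9 + j52.5), |Γ_s| = 0.626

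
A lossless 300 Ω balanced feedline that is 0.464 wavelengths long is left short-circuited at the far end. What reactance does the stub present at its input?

βl = 2π × 0.464 = 167°
tan(βl) = -0.23
For a short-circuited stub, Z_in = jZ_0·tan(βl)

X_in ≈ -69 Ω (capacitive)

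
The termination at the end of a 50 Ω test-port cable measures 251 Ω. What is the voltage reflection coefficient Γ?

Γ = (Z_L − Z_0)/(Z_L + Z_0) = (251 − 50)/(251 + 50) = 201/301

Γ = 0.668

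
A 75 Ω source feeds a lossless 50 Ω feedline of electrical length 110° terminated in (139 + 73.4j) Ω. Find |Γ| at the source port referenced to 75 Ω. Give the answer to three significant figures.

tan(βl) = -2.75
Z_in = Z_0·(Z_L + jZ_0·tanβl)/(Z_0 + jZ_L·tanβl) = 14.2 + j8.84 Ω
Γ_s = (Z_in − Z_s)/(Z_in + Z_s) = (-60.8 + j8.84)/(89.2 + j8.84), |Γ_s| = 0.685

|Γ| ≈ 0.685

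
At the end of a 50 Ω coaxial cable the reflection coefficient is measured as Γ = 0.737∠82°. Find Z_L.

Z_L ≈ 17.1 + j54.5 Ω

Z_L = Z_0·(1 + Γ)/(1 − Γ) = 50·(1.1 + j0.73)/(0.897 − j0.73)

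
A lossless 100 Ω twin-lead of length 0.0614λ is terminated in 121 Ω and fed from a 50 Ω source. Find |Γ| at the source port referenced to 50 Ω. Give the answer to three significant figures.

|Γ| ≈ 0.398

βl = 2π × 0.0614 = 22.1°
tan(βl) = 0.406
Z_in = Z_0·(Z_L + jZ_0·tanβl)/(Z_0 + jZ_L·tanβl) = 114 − j15.2 Ω
Γ_s = (Z_in − Z_s)/(Z_in + Z_s) = (63.5 − j15.2)/(164 − j15.2), |Γ_s| = 0.398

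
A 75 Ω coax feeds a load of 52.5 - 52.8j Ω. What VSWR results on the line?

VSWR ≈ 2.42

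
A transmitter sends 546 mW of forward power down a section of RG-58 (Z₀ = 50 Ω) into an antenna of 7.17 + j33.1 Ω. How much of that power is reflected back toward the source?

|Γ| = |(-42.83 + j33.1)/(57.17 + j33.1)| = 0.819
|Γ|² = 0.671
P_refl = |Γ|²·P_inc = 367 mW, P_del = (1 − |Γ|²)·P_inc = 179 mW

P_reflected ≈ 367 mW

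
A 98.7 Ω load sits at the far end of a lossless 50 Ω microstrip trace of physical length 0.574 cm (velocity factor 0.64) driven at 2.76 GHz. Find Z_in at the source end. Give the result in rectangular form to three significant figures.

Z_in ≈ 57.7 − j36.4 Ω

λ = v/f = 0.64·c / 2.76 GHz = 0.0696 m
βl = 2π·l/λ = 2π × 0.0825 = 29.7°
tan(βl) = tan(29.7°) = 0.57
Z_in = Z_0·(Z_L + jZ_0·tanβl)/(Z_0 + jZ_L·tanβl)
     = 50·(98.7 + j28.5)/(50 + j56.3)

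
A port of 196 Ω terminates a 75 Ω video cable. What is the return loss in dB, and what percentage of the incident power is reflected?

RL ≈ 7 dB; 19.9% of incident power reflected

Γ = (196 − 75)/(196 + 75) = 0.446
RL = −20·log₁₀(0.446) = 7 dB
P_refl/P_inc = |Γ|² = 0.199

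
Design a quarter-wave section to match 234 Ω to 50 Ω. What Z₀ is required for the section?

Z_qwt ≈ 108 Ω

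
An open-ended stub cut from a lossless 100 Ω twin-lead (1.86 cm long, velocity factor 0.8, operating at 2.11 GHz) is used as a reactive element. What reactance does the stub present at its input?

λ = v/f = 0.8·c / 2.11 GHz = 0.114 m
βl = 2π·l/λ = 2π × 0.164 = 58.9°
tan(βl) = 1.66
For an open-ended stub, Z_in = −jZ_0·cot(βl) = −jZ_0/tan(βl)

X_in ≈ -60.4 Ω (capacitive)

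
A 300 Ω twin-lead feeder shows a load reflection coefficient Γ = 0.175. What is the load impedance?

Z_L = Z_0·(1 + Γ)/(1 − Γ) = 300·(1.18)/(0.825)

Z_L ≈ 427 Ω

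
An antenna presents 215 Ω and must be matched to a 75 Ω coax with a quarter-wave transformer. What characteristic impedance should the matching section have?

Z_qwt ≈ 127 Ω

Z_qwt = √(Z_0·R_L) = √(75 × 215) = √16120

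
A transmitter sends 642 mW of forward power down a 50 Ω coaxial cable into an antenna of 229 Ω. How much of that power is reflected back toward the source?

Γ = (229 − 50)/(229 + 50) = 0.642
|Γ|² = 0.412
P_refl = |Γ|²·P_inc = 264 mW, P_del = (1 − |Γ|²)·P_inc = 378 mW

P_reflected ≈ 264 mW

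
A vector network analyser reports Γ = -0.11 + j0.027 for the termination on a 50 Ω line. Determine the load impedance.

Z_L = Z_0·(1 + Γ)/(1 − Γ) = 50·(0.89 + j0.027)/(1.11 − j0.027)

Z_L ≈ 40 + j2.19 Ω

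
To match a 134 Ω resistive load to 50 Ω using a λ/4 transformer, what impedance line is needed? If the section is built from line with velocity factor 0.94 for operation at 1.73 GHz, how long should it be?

Z_qwt = √(Z_0·R_L) = √(50 × 134) = √6700
λ = 0.94·c/f = 0.163 m, so l = λ/4 = 0.0408 m

Z_qwt ≈ 81.9 Ω; length ≈ 4.08 cm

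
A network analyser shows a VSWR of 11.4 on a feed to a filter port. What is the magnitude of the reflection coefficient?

|Γ| = (S − 1)/(S + 1) = (11.4 − 1)/(11.4 + 1) = 10.4/12.4

|Γ| ≈ 0.839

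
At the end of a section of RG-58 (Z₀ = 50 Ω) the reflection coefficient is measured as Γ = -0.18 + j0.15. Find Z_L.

Z_L = Z_0·(1 + Γ)/(1 − Γ) = 50·(0.82 + j0.15)/(1.18 − j0.15)

Z_L ≈ 33.4 + j10.6 Ω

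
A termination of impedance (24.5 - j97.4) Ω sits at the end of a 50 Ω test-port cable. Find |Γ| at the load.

Γ = (Z_L − Z_0)/(Z_L + Z_0) = (-25.5 − j97.4)/(74.5 − j97.4)
|Γ| = 101/123

|Γ| ≈ 0.821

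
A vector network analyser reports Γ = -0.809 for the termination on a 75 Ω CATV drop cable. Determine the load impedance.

Z_L = Z_0·(1 + Γ)/(1 − Γ) = 75·(0.191)/(1.81)

Z_L ≈ 7.92 Ω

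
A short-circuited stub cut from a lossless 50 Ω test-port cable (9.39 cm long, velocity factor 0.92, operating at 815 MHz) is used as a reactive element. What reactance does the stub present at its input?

λ = v/f = 0.92·c / 815 MHz = 0.339 m
βl = 2π·l/λ = 2π × 0.277 = 99.8°
tan(βl) = -5.78
For a short-circuited stub, Z_in = jZ_0·tan(βl)

X_in ≈ -289 Ω (capacitive)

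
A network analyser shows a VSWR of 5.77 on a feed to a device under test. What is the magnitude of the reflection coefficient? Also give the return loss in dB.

|Γ| = (S − 1)/(S + 1) = (5.77 − 1)/(5.77 + 1) = 4.77/6.77
RL = −20·log₁₀|Γ| = −20·log₁₀(0.705)

|Γ| ≈ 0.705; return loss ≈ 3.04 dB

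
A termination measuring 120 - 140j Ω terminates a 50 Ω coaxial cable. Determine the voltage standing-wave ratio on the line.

Γ = (Z_L − Z_0)/(Z_L + Z_0) = (70 − j140)/(170 − j140)
|Γ| = 157/220 = 0.711
VSWR = (1 + |Γ|)/(1 − |Γ|) = 1.71/0.289

VSWR ≈ 5.91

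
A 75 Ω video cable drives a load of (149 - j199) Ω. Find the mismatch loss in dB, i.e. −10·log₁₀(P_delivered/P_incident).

Γ = (74 − j199)/(224 − j199), |Γ| = 0.709
|Γ|² = 0.502, so P_del/P_inc = 1 − |Γ|² = 0.498
ML = −10·log₁₀(1 − |Γ|²)

mismatch loss ≈ 3.03 dB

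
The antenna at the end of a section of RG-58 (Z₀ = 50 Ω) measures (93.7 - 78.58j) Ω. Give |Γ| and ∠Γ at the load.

Γ ≈ 0.549 ∠ -32.2°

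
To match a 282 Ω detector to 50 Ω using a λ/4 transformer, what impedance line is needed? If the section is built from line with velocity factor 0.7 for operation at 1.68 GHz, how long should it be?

Z_qwt = √(Z_0·R_L) = √(50 × 282) = √14100
λ = 0.7·c/f = 0.125 m, so l = λ/4 = 0.0312 m

Z_qwt ≈ 119 Ω; length ≈ 3.12 cm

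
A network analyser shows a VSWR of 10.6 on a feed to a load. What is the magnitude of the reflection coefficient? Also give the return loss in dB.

|Γ| = (S − 1)/(S + 1) = (10.6 − 1)/(10.6 + 1) = 9.6/11.6
RL = −20·log₁₀|Γ| = −20·log₁₀(0.828)

|Γ| ≈ 0.828; return loss ≈ 1.64 dB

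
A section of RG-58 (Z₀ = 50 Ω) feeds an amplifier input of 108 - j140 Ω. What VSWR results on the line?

Γ = (Z_L − Z_0)/(Z_L + Z_0) = (58 − j140)/(158 − j140)
|Γ| = 152/211 = 0.718
VSWR = (1 + |Γ|)/(1 − |Γ|) = 1.72/0.282

VSWR ≈ 6.09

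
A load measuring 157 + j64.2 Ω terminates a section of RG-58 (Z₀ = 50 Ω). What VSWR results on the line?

VSWR ≈ 3.71

Γ = (Z_L − Z_0)/(Z_L + Z_0) = (107 + j64.2)/(207 + j64.2)
|Γ| = 125/217 = 0.576
VSWR = (1 + |Γ|)/(1 − |Γ|) = 1.58/0.424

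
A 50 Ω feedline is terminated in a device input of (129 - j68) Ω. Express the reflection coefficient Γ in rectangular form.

Γ ≈ 0.512 − j0.185

Γ = (Z_L − Z_0)/(Z_L + Z_0) = (79 − j68)/(179 − j68)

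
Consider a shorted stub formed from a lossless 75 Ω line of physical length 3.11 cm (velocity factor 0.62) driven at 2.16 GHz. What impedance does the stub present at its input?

λ = v/f = 0.62·c / 2.16 GHz = 0.0861 m
βl = 2π·l/λ = 2π × 0.361 = 130°
tan(βl) = -1.19
For a shorted stub, Z_in = jZ_0·tan(βl)

Z_in ≈ −j89.3 Ω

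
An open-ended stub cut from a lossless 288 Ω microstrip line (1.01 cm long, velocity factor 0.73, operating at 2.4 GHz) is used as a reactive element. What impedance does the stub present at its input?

Z_in ≈ −j345 Ω

λ = v/f = 0.73·c / 2.4 GHz = 0.0912 m
βl = 2π·l/λ = 2π × 0.111 = 39.8°
tan(βl) = 0.835
For an open-ended stub, Z_in = −jZ_0·cot(βl) = −jZ_0/tan(βl)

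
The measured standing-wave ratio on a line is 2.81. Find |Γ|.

|Γ| ≈ 0.475

|Γ| = (S − 1)/(S + 1) = (2.81 − 1)/(2.81 + 1) = 1.81/3.81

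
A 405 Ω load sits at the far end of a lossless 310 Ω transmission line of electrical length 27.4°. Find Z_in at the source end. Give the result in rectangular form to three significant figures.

tan(βl) = tan(27.4°) = 0.518
Z_in = Z_0·(Z_L + jZ_0·tanβl)/(Z_0 + jZ_L·tanβl)
     = 310·(405 + j161)/(310 + j210)

Z_in ≈ 352 − j77.9 Ω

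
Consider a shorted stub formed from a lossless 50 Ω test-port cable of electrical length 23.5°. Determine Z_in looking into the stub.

tan(βl) = 0.435
For a shorted stub, Z_in = jZ_0·tan(βl)

Z_in ≈ +j21.7 Ω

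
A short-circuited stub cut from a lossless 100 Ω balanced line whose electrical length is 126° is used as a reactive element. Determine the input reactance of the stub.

X_in ≈ -138 Ω (capacitive)

tan(βl) = -1.38
For a short-circuited stub, Z_in = jZ_0·tan(βl)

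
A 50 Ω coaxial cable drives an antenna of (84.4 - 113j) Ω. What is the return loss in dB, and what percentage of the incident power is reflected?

Γ = (34.4 − j113)/(134.4 − j113), |Γ| = 0.673
RL = −20·log₁₀(0.673) = 3.44 dB
P_refl/P_inc = |Γ|² = 0.453

RL ≈ 3.44 dB; 45.3% of incident power reflected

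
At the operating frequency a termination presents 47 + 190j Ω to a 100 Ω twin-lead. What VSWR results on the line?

VSWR ≈ 10.2

Γ = (Z_L − Z_0)/(Z_L + Z_0) = (-53 + j190)/(147 + j190)
|Γ| = 197/240 = 0.821
VSWR = (1 + |Γ|)/(1 − |Γ|) = 1.82/0.179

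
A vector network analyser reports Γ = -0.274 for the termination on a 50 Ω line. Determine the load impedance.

Z_L ≈ 28.5 Ω

Z_L = Z_0·(1 + Γ)/(1 − Γ) = 50·(0.726)/(1.27)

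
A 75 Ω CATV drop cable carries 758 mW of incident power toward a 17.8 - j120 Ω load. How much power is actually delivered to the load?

P_delivered ≈ 176 mW

|Γ| = |(-57.2 − j120)/(92.8 − j120)| = 0.876
|Γ|² = 0.768
P_refl = |Γ|²·P_inc = 582 mW, P_del = (1 − |Γ|²)·P_inc = 176 mW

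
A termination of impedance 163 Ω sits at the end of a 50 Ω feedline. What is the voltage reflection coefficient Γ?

Γ = (Z_L − Z_0)/(Z_L + Z_0) = (163 − 50)/(163 + 50) = 113/213

Γ = 0.531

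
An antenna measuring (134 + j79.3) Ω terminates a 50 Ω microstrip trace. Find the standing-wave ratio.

Γ = (Z_L − Z_0)/(Z_L + Z_0) = (84 + j79.3)/(184 + j79.3)
|Γ| = 116/200 = 0.577
VSWR = (1 + |Γ|)/(1 − |Γ|) = 1.58/0.423

VSWR ≈ 3.72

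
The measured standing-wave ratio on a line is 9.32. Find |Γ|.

|Γ| = (S − 1)/(S + 1) = (9.32 − 1)/(9.32 + 1) = 8.32/10.3

|Γ| ≈ 0.806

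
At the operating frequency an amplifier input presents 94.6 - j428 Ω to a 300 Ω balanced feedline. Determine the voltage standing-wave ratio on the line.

VSWR ≈ 9.84

Γ = (Z_L − Z_0)/(Z_L + Z_0) = (-205.4 − j428)/(394.6 − j428)
|Γ| = 475/582 = 0.815
VSWR = (1 + |Γ|)/(1 − |Γ|) = 1.82/0.185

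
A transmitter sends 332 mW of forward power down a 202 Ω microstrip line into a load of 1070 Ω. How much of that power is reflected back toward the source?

P_reflected ≈ 155 mW

Γ = (1070 − 202)/(1070 + 202) = 0.682
|Γ|² = 0.466
P_refl = |Γ|²·P_inc = 155 mW, P_del = (1 − |Γ|²)·P_inc = 177 mW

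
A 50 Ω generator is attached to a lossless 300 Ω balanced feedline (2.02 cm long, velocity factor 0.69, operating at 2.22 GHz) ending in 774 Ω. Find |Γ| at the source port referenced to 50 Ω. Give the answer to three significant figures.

λ = v/f = 0.69·c / 2.22 GHz = 0.0932 m
βl = 2π·l/λ = 2π × 0.217 = 78°
tan(βl) = 4.7
Z_in = Z_0·(Z_L + jZ_0·tanβl)/(Z_0 + jZ_L·tanβl) = 121 − j53.9 Ω
Γ_s = (Z_in − Z_s)/(Z_in + Z_s) = (70.7 − j53.9)/(171 − j53.9), |Γ_s| = 0.497

|Γ| ≈ 0.497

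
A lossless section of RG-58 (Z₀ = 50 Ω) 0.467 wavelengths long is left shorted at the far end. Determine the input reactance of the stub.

X_in ≈ -10.5 Ω (capacitive)

βl = 2π × 0.467 = 168°
tan(βl) = -0.21
For a shorted stub, Z_in = jZ_0·tan(βl)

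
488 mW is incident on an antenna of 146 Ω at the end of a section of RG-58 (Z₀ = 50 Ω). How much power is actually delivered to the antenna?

Γ = (146 − 50)/(146 + 50) = 0.49
|Γ|² = 0.24
P_refl = |Γ|²·P_inc = 117 mW, P_del = (1 − |Γ|²)·P_inc = 371 mW

P_delivered ≈ 371 mW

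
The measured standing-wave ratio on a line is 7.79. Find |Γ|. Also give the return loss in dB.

|Γ| = (S − 1)/(S + 1) = (7.79 − 1)/(7.79 + 1) = 6.79/8.79
RL = −20·log₁₀|Γ| = −20·log₁₀(0.772)

|Γ| ≈ 0.772; return loss ≈ 2.24 dB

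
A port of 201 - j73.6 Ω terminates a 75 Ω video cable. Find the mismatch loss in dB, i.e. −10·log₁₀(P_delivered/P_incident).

mismatch loss ≈ 1.31 dB

Γ = (126 − j73.6)/(276 − j73.6), |Γ| = 0.511
|Γ|² = 0.261, so P_del/P_inc = 1 − |Γ|² = 0.739
ML = −10·log₁₀(1 − |Γ|²)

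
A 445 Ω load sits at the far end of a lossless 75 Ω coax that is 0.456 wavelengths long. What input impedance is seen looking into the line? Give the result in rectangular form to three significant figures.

Z_in ≈ 125 + j190 Ω

βl = 2π × 0.456 = 164°
tan(βl) = tan(164°) = -0.284
Z_in = Z_0·(Z_L + jZ_0·tanβl)/(Z_0 + jZ_L·tanβl)
     = 75·(445 − j21.3)/(75 − j126)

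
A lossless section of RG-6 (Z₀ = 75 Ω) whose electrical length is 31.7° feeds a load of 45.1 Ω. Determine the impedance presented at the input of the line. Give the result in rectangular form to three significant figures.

tan(βl) = tan(31.7°) = 0.618
Z_in = Z_0·(Z_L + jZ_0·tanβl)/(Z_0 + jZ_L·tanβl)
     = 75·(45.1 + j46.3)/(75 + j27.9)

Z_in ≈ 54.8 + j26 Ω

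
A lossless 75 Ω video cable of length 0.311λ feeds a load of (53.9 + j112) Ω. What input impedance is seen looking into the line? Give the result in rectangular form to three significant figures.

βl = 2π × 0.311 = 112°
tan(βl) = tan(112°) = -2.48
Z_in = Z_0·(Z_L + jZ_0·tanβl)/(Z_0 + jZ_L·tanβl)
     = 75·(53.9 − j74)/(353 − j134)

Z_in ≈ 15.2 − j9.96 Ω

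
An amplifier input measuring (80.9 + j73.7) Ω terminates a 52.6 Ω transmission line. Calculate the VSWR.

Γ = (Z_L − Z_0)/(Z_L + Z_0) = (28.3 + j73.7)/(133.5 + j73.7)
|Γ| = 78.9/152 = 0.518
VSWR = (1 + |Γ|)/(1 − |Γ|) = 1.52/0.482

VSWR ≈ 3.15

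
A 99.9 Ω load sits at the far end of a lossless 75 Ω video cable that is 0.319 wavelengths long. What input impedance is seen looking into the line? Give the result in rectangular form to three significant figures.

βl = 2π × 0.319 = 115°
tan(βl) = tan(115°) = -2.16
Z_in = Z_0·(Z_L + jZ_0·tanβl)/(Z_0 + jZ_L·tanβl)
     = 75·(99.9 − j162)/(75 − j216)

Z_in ≈ 61 + j13.5 Ω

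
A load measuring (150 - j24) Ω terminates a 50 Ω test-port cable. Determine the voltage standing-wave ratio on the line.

VSWR ≈ 3.09

Γ = (Z_L − Z_0)/(Z_L + Z_0) = (100 − j24)/(200 − j24)
|Γ| = 103/201 = 0.511
VSWR = (1 + |Γ|)/(1 − |Γ|) = 1.51/0.489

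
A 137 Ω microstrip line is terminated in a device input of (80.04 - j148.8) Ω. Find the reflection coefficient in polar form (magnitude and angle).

Γ = (Z_L − Z_0)/(Z_L + Z_0) = (-56.96 − j148.8)/(217 − j148.8)
|Γ| = 159/263 = 0.605

Γ ≈ 0.605 ∠ -76.5°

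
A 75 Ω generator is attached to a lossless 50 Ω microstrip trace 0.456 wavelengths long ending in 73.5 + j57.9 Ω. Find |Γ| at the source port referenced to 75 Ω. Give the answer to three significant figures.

βl = 2π × 0.456 = 164°
tan(βl) = -0.284
Z_in = Z_0·(Z_L + jZ_0·tanβl)/(Z_0 + jZ_L·tanβl) = 41 + j45.8 Ω
Γ_s = (Z_in − Z_s)/(Z_in + Z_s) = (-34 + j45.8)/(116 + j45.8), |Γ_s| = 0.458

|Γ| ≈ 0.458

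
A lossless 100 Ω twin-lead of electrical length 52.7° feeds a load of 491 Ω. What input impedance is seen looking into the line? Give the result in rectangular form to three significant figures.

Z_in ≈ 31.4 − j71.3 Ω

tan(βl) = tan(52.7°) = 1.31
Z_in = Z_0·(Z_L + jZ_0·tanβl)/(Z_0 + jZ_L·tanβl)
     = 100·(491 + j131)/(100 + j645)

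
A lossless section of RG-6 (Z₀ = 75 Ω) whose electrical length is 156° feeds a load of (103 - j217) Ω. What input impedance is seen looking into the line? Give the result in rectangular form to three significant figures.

tan(βl) = tan(156°) = -0.445
Z_in = Z_0·(Z_L + jZ_0·tanβl)/(Z_0 + jZ_L·tanβl)
     = 75·(103 − j250)/(-21.6 − j45.9)

Z_in ≈ 270 + j296 Ω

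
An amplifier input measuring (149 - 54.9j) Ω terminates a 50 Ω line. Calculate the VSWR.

VSWR ≈ 3.43

Γ = (Z_L − Z_0)/(Z_L + Z_0) = (99 − j54.9)/(199 − j54.9)
|Γ| = 113/206 = 0.548
VSWR = (1 + |Γ|)/(1 − |Γ|) = 1.55/0.452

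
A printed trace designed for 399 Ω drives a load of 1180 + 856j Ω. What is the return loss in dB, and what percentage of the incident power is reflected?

RL ≈ 3.81 dB; 41.6% of incident power reflected

Γ = (781 + j856)/(1579 + j856), |Γ| = 0.645
RL = −20·log₁₀(0.645) = 3.81 dB
P_refl/P_inc = |Γ|² = 0.416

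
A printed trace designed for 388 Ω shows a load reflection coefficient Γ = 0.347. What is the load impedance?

Z_L ≈ 800 Ω

Z_L = Z_0·(1 + Γ)/(1 − Γ) = 388·(1.35)/(0.653)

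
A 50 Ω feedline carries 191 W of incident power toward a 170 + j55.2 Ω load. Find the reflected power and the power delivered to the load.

P_reflected ≈ 64.8 W; P_delivered ≈ 126 W

|Γ| = |(120 + j55.2)/(220 + j55.2)| = 0.582
|Γ|² = 0.339
P_refl = |Γ|²·P_inc = 64.8 W, P_del = (1 − |Γ|²)·P_inc = 126 W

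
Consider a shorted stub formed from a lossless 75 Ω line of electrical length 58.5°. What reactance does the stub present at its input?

X_in ≈ 122 Ω (inductive)

tan(βl) = 1.63
For a shorted stub, Z_in = jZ_0·tan(βl)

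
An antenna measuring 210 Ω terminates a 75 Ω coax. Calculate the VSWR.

For a purely resistive load, VSWR = R_L/Z_0 or Z_0/R_L (whichever > 1) = 210/75

VSWR ≈ 2.8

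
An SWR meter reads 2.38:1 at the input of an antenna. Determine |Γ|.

|Γ| ≈ 0.408

|Γ| = (S − 1)/(S + 1) = (2.38 − 1)/(2.38 + 1) = 1.38/3.38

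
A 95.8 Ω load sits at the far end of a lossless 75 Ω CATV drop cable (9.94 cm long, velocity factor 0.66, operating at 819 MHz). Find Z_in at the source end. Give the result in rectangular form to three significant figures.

Z_in ≈ 81.4 + j18.1 Ω

λ = v/f = 0.66·c / 819 MHz = 0.242 m
βl = 2π·l/λ = 2π × 0.411 = 148°
tan(βl) = tan(148°) = -0.624
Z_in = Z_0·(Z_L + jZ_0·tanβl)/(Z_0 + jZ_L·tanβl)
     = 75·(95.8 − j46.8)/(75 − j59.8)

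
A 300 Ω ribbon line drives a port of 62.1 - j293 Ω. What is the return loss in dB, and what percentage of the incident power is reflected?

RL ≈ 1.83 dB; 65.7% of incident power reflected

Γ = (-237.9 − j293)/(362.1 − j293), |Γ| = 0.81
RL = −20·log₁₀(0.81) = 1.83 dB
P_refl/P_inc = |Γ|² = 0.657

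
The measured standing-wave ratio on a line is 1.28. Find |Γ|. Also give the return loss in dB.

|Γ| ≈ 0.123; return loss ≈ 18.2 dB

|Γ| = (S − 1)/(S + 1) = (1.28 − 1)/(1.28 + 1) = 0.28/2.28
RL = −20·log₁₀|Γ| = −20·log₁₀(0.123)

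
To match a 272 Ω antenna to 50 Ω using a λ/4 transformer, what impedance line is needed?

Z_qwt = √(Z_0·R_L) = √(50 × 272) = √13600

Z_qwt ≈ 117 Ω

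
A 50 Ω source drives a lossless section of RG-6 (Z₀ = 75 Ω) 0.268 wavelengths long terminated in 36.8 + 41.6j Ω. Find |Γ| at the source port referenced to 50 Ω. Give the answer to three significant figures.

|Γ| ≈ 0.532

βl = 2π × 0.268 = 96.5°
tan(βl) = -8.8
Z_in = Z_0·(Z_L + jZ_0·tanβl)/(Z_0 + jZ_L·tanβl) = 54.2 − j65.3 Ω
Γ_s = (Z_in − Z_s)/(Z_in + Z_s) = (4.23 − j65.3)/(104 − j65.3), |Γ_s| = 0.532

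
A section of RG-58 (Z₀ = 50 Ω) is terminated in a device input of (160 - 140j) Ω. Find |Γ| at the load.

Γ = (Z_L − Z_0)/(Z_L + Z_0) = (110 − j140)/(210 − j140)
|Γ| = 178/252

|Γ| ≈ 0.705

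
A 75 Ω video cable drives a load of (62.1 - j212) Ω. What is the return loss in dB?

RL ≈ 1.5 dB

Γ = (-12.9 − j212)/(137.1 − j212), |Γ| = 0.841
RL = −20·log₁₀|Γ| = −20·log₁₀(0.841)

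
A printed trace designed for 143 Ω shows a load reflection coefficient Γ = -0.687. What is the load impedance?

Z_L ≈ 26.5 Ω

Z_L = Z_0·(1 + Γ)/(1 − Γ) = 143·(0.313)/(1.69)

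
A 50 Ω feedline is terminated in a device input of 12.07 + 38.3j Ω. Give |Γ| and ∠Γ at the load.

Γ ≈ 0.739 ∠ 103°

Γ = (Z_L − Z_0)/(Z_L + Z_0) = (-37.93 + j38.3)/(62.07 + j38.3)
|Γ| = 53.9/72.9 = 0.739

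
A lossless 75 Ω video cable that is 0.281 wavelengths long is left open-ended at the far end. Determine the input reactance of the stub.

X_in ≈ 14.8 Ω (inductive)

βl = 2π × 0.281 = 101°
tan(βl) = -5.07
For an open-ended stub, Z_in = −jZ_0·cot(βl) = −jZ_0/tan(βl)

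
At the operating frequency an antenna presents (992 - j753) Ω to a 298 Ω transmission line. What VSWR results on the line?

Γ = (Z_L − Z_0)/(Z_L + Z_0) = (694 − j753)/(1290 − j753)
|Γ| = 1020/1490 = 0.686
VSWR = (1 + |Γ|)/(1 − |Γ|) = 1.69/0.314

VSWR ≈ 5.36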